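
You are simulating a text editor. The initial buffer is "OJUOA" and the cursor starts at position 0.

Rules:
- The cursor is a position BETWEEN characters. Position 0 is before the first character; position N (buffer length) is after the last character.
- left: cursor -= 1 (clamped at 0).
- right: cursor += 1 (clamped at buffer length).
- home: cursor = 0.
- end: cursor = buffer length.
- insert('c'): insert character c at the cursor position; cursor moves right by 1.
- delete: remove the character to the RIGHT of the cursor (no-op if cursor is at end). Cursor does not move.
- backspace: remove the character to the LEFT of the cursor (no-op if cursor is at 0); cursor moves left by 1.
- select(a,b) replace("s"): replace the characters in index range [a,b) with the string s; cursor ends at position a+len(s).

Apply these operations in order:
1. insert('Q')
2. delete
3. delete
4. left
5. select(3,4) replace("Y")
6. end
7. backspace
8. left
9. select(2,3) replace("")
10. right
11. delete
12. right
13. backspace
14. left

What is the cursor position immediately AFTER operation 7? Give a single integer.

After op 1 (insert('Q')): buf='QOJUOA' cursor=1
After op 2 (delete): buf='QJUOA' cursor=1
After op 3 (delete): buf='QUOA' cursor=1
After op 4 (left): buf='QUOA' cursor=0
After op 5 (select(3,4) replace("Y")): buf='QUOY' cursor=4
After op 6 (end): buf='QUOY' cursor=4
After op 7 (backspace): buf='QUO' cursor=3

Answer: 3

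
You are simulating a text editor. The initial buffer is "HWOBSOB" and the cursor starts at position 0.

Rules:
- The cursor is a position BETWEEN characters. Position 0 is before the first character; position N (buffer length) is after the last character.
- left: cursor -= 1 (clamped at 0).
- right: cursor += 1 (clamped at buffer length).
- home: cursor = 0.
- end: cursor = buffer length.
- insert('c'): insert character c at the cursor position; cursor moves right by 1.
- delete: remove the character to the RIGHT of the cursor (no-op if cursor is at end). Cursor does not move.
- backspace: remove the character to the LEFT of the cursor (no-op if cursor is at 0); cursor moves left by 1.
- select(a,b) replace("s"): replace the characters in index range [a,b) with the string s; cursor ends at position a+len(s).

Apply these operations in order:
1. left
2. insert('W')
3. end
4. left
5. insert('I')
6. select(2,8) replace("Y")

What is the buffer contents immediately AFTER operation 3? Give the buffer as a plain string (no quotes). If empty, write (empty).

After op 1 (left): buf='HWOBSOB' cursor=0
After op 2 (insert('W')): buf='WHWOBSOB' cursor=1
After op 3 (end): buf='WHWOBSOB' cursor=8

Answer: WHWOBSOB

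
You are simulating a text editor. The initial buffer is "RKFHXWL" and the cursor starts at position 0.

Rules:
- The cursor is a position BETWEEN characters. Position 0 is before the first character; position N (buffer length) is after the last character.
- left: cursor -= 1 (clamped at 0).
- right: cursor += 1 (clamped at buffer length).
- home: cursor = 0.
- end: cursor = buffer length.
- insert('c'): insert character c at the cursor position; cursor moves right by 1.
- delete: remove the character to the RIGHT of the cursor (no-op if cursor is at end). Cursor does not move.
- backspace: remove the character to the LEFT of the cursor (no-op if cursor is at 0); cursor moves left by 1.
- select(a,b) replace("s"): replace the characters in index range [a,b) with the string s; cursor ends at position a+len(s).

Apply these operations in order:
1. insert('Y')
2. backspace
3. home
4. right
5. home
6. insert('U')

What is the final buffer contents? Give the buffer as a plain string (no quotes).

After op 1 (insert('Y')): buf='YRKFHXWL' cursor=1
After op 2 (backspace): buf='RKFHXWL' cursor=0
After op 3 (home): buf='RKFHXWL' cursor=0
After op 4 (right): buf='RKFHXWL' cursor=1
After op 5 (home): buf='RKFHXWL' cursor=0
After op 6 (insert('U')): buf='URKFHXWL' cursor=1

Answer: URKFHXWL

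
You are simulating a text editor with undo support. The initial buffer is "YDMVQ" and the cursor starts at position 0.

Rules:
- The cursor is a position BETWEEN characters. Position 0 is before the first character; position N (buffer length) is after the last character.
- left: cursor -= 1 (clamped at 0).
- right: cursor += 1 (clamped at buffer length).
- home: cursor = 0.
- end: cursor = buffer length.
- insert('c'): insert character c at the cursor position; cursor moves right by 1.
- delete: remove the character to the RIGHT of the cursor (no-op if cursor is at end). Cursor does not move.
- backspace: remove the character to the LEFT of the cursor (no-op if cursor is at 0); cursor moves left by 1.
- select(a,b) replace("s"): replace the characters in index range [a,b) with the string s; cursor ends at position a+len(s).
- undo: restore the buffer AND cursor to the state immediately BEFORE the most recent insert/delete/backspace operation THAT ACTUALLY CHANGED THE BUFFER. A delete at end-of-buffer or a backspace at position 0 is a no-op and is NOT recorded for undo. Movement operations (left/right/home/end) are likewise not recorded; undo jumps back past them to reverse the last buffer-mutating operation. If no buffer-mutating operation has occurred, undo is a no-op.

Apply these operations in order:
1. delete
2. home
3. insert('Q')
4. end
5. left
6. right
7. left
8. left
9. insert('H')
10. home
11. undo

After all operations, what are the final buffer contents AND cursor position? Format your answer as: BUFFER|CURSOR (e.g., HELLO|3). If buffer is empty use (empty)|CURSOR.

After op 1 (delete): buf='DMVQ' cursor=0
After op 2 (home): buf='DMVQ' cursor=0
After op 3 (insert('Q')): buf='QDMVQ' cursor=1
After op 4 (end): buf='QDMVQ' cursor=5
After op 5 (left): buf='QDMVQ' cursor=4
After op 6 (right): buf='QDMVQ' cursor=5
After op 7 (left): buf='QDMVQ' cursor=4
After op 8 (left): buf='QDMVQ' cursor=3
After op 9 (insert('H')): buf='QDMHVQ' cursor=4
After op 10 (home): buf='QDMHVQ' cursor=0
After op 11 (undo): buf='QDMVQ' cursor=3

Answer: QDMVQ|3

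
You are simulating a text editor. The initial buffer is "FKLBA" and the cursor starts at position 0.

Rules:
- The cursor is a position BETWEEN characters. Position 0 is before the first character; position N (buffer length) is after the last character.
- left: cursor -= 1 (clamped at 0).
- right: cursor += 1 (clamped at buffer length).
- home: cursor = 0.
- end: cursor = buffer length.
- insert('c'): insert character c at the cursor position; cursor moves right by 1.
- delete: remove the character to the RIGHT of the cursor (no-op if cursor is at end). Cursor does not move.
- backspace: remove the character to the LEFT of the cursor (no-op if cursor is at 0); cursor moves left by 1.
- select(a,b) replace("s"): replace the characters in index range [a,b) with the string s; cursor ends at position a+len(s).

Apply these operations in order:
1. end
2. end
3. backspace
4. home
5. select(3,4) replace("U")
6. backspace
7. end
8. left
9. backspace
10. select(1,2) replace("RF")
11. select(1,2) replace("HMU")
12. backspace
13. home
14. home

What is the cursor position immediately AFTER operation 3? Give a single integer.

After op 1 (end): buf='FKLBA' cursor=5
After op 2 (end): buf='FKLBA' cursor=5
After op 3 (backspace): buf='FKLB' cursor=4

Answer: 4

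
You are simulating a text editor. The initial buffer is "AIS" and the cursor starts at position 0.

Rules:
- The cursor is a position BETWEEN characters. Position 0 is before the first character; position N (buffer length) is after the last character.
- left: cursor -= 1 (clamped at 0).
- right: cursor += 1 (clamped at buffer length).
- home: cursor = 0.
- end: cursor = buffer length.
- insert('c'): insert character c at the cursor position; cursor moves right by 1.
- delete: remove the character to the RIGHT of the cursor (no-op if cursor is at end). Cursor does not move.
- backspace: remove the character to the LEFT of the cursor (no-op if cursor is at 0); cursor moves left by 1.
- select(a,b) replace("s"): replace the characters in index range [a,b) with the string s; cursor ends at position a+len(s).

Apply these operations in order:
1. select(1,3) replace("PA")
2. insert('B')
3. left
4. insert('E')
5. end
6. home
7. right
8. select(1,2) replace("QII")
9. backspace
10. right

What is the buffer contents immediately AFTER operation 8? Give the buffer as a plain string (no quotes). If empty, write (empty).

After op 1 (select(1,3) replace("PA")): buf='APA' cursor=3
After op 2 (insert('B')): buf='APAB' cursor=4
After op 3 (left): buf='APAB' cursor=3
After op 4 (insert('E')): buf='APAEB' cursor=4
After op 5 (end): buf='APAEB' cursor=5
After op 6 (home): buf='APAEB' cursor=0
After op 7 (right): buf='APAEB' cursor=1
After op 8 (select(1,2) replace("QII")): buf='AQIIAEB' cursor=4

Answer: AQIIAEB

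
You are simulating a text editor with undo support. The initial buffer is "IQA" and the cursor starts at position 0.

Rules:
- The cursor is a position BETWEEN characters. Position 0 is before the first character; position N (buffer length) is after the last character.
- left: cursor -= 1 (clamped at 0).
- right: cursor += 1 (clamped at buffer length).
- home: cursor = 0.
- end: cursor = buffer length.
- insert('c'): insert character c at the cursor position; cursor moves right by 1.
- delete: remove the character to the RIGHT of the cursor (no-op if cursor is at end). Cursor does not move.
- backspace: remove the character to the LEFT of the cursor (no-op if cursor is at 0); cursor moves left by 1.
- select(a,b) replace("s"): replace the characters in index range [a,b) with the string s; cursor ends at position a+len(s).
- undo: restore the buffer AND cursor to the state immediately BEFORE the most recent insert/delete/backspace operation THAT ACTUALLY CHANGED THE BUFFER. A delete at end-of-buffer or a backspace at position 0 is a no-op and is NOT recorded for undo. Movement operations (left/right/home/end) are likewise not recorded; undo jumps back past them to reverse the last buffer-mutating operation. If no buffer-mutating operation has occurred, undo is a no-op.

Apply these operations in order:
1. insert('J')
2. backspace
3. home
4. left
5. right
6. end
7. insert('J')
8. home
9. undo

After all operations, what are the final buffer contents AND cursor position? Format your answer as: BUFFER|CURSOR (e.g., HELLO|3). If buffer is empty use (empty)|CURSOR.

After op 1 (insert('J')): buf='JIQA' cursor=1
After op 2 (backspace): buf='IQA' cursor=0
After op 3 (home): buf='IQA' cursor=0
After op 4 (left): buf='IQA' cursor=0
After op 5 (right): buf='IQA' cursor=1
After op 6 (end): buf='IQA' cursor=3
After op 7 (insert('J')): buf='IQAJ' cursor=4
After op 8 (home): buf='IQAJ' cursor=0
After op 9 (undo): buf='IQA' cursor=3

Answer: IQA|3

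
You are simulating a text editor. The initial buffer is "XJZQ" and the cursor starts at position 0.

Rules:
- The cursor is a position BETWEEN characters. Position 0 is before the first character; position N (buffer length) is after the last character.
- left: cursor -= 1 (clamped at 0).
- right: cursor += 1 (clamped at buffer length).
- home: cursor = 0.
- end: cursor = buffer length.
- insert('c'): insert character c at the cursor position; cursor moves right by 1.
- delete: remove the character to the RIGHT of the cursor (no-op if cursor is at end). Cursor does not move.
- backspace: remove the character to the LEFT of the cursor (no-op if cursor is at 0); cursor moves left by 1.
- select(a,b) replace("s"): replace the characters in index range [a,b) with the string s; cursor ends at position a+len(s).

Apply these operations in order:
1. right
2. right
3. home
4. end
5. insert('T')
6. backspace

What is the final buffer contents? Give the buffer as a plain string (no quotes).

After op 1 (right): buf='XJZQ' cursor=1
After op 2 (right): buf='XJZQ' cursor=2
After op 3 (home): buf='XJZQ' cursor=0
After op 4 (end): buf='XJZQ' cursor=4
After op 5 (insert('T')): buf='XJZQT' cursor=5
After op 6 (backspace): buf='XJZQ' cursor=4

Answer: XJZQ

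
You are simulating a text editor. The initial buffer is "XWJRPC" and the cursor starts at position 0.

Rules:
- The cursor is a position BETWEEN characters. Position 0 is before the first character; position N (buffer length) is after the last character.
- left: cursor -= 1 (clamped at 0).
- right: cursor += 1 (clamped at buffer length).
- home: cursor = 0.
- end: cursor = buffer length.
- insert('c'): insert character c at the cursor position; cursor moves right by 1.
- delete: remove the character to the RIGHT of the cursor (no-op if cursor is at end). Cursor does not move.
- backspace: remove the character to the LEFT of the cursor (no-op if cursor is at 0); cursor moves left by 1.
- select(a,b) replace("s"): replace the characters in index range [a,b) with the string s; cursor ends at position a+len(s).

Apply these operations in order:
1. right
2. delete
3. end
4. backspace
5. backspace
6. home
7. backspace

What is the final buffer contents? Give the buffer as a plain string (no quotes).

Answer: XJR

Derivation:
After op 1 (right): buf='XWJRPC' cursor=1
After op 2 (delete): buf='XJRPC' cursor=1
After op 3 (end): buf='XJRPC' cursor=5
After op 4 (backspace): buf='XJRP' cursor=4
After op 5 (backspace): buf='XJR' cursor=3
After op 6 (home): buf='XJR' cursor=0
After op 7 (backspace): buf='XJR' cursor=0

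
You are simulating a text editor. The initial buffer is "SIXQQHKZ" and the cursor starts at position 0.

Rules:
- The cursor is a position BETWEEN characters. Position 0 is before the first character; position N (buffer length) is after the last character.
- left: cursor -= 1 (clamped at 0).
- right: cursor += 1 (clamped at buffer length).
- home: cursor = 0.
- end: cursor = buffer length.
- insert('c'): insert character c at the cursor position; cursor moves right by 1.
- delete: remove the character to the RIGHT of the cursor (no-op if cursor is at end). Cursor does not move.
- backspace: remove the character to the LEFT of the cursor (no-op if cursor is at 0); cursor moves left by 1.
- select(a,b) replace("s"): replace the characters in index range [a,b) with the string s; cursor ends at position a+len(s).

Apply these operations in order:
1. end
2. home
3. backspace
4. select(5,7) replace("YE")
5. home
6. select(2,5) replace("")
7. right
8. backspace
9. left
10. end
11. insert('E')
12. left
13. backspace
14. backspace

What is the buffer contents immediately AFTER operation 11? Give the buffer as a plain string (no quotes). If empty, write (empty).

Answer: SIEZE

Derivation:
After op 1 (end): buf='SIXQQHKZ' cursor=8
After op 2 (home): buf='SIXQQHKZ' cursor=0
After op 3 (backspace): buf='SIXQQHKZ' cursor=0
After op 4 (select(5,7) replace("YE")): buf='SIXQQYEZ' cursor=7
After op 5 (home): buf='SIXQQYEZ' cursor=0
After op 6 (select(2,5) replace("")): buf='SIYEZ' cursor=2
After op 7 (right): buf='SIYEZ' cursor=3
After op 8 (backspace): buf='SIEZ' cursor=2
After op 9 (left): buf='SIEZ' cursor=1
After op 10 (end): buf='SIEZ' cursor=4
After op 11 (insert('E')): buf='SIEZE' cursor=5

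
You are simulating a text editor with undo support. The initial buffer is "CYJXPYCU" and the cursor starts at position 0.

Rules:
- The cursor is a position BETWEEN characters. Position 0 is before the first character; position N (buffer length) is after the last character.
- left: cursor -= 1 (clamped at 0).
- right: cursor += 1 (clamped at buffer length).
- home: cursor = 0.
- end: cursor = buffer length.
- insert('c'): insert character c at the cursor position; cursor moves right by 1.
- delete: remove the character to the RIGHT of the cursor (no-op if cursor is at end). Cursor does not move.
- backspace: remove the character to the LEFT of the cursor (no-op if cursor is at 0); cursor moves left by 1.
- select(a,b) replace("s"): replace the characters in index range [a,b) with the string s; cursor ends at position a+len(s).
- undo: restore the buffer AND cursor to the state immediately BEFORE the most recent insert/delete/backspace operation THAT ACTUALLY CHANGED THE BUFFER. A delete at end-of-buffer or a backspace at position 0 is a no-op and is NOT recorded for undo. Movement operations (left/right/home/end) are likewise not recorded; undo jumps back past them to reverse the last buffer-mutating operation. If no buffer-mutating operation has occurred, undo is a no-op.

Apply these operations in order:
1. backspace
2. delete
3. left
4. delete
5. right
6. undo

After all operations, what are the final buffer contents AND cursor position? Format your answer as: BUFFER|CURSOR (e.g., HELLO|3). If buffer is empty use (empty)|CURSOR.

After op 1 (backspace): buf='CYJXPYCU' cursor=0
After op 2 (delete): buf='YJXPYCU' cursor=0
After op 3 (left): buf='YJXPYCU' cursor=0
After op 4 (delete): buf='JXPYCU' cursor=0
After op 5 (right): buf='JXPYCU' cursor=1
After op 6 (undo): buf='YJXPYCU' cursor=0

Answer: YJXPYCU|0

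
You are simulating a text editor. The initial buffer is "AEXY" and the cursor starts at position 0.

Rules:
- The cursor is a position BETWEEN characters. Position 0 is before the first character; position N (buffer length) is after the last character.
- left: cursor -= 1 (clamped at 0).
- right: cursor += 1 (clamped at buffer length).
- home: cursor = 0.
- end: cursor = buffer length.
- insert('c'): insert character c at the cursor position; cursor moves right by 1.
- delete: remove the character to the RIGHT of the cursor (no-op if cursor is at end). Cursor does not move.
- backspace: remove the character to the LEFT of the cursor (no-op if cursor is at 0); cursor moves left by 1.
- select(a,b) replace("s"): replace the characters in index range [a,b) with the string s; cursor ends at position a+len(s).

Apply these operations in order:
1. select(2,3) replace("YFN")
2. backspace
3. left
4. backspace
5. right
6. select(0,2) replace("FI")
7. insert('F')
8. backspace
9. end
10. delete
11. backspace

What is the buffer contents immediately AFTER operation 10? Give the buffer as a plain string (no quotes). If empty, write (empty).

After op 1 (select(2,3) replace("YFN")): buf='AEYFNY' cursor=5
After op 2 (backspace): buf='AEYFY' cursor=4
After op 3 (left): buf='AEYFY' cursor=3
After op 4 (backspace): buf='AEFY' cursor=2
After op 5 (right): buf='AEFY' cursor=3
After op 6 (select(0,2) replace("FI")): buf='FIFY' cursor=2
After op 7 (insert('F')): buf='FIFFY' cursor=3
After op 8 (backspace): buf='FIFY' cursor=2
After op 9 (end): buf='FIFY' cursor=4
After op 10 (delete): buf='FIFY' cursor=4

Answer: FIFY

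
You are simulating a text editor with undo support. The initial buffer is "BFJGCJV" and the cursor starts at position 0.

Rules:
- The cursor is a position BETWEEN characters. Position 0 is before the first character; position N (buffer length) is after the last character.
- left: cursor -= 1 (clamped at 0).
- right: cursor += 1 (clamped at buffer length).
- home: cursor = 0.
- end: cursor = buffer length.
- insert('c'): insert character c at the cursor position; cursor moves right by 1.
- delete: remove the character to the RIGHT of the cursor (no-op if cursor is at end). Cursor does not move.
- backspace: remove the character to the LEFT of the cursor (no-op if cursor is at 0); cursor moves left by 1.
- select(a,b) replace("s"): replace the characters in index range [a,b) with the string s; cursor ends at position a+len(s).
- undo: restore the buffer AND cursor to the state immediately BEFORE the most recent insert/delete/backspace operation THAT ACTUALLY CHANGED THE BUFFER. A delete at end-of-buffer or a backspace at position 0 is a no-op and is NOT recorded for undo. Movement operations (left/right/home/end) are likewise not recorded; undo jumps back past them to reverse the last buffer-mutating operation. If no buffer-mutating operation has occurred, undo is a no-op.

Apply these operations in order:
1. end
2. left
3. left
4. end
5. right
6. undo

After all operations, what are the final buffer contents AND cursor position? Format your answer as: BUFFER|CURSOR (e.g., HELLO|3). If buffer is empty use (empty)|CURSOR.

After op 1 (end): buf='BFJGCJV' cursor=7
After op 2 (left): buf='BFJGCJV' cursor=6
After op 3 (left): buf='BFJGCJV' cursor=5
After op 4 (end): buf='BFJGCJV' cursor=7
After op 5 (right): buf='BFJGCJV' cursor=7
After op 6 (undo): buf='BFJGCJV' cursor=7

Answer: BFJGCJV|7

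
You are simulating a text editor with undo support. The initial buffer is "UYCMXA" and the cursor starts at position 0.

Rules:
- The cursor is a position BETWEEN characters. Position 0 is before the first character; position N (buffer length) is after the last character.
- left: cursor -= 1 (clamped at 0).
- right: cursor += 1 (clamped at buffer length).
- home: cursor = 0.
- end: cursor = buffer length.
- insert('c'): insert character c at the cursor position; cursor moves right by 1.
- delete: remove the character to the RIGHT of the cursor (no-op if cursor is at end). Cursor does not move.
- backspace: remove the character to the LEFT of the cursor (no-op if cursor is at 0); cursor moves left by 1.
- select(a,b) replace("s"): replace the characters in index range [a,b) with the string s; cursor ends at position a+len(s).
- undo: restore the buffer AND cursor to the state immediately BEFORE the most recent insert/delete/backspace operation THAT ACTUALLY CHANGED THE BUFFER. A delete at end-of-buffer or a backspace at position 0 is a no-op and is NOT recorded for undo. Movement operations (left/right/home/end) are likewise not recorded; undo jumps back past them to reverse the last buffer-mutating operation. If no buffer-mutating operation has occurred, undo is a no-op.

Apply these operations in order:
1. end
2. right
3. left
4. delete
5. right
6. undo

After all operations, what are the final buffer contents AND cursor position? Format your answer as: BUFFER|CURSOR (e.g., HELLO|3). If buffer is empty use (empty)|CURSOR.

After op 1 (end): buf='UYCMXA' cursor=6
After op 2 (right): buf='UYCMXA' cursor=6
After op 3 (left): buf='UYCMXA' cursor=5
After op 4 (delete): buf='UYCMX' cursor=5
After op 5 (right): buf='UYCMX' cursor=5
After op 6 (undo): buf='UYCMXA' cursor=5

Answer: UYCMXA|5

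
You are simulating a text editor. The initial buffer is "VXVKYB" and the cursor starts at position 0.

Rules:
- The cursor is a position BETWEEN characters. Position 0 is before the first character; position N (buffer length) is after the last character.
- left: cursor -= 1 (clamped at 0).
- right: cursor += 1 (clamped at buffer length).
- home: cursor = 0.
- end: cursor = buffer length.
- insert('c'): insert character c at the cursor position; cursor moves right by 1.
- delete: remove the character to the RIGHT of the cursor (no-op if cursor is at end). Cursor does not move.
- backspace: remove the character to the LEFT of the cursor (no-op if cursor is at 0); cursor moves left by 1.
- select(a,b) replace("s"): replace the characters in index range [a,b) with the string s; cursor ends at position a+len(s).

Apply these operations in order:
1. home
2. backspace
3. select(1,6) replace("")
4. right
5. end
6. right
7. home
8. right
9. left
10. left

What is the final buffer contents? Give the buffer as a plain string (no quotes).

Answer: V

Derivation:
After op 1 (home): buf='VXVKYB' cursor=0
After op 2 (backspace): buf='VXVKYB' cursor=0
After op 3 (select(1,6) replace("")): buf='V' cursor=1
After op 4 (right): buf='V' cursor=1
After op 5 (end): buf='V' cursor=1
After op 6 (right): buf='V' cursor=1
After op 7 (home): buf='V' cursor=0
After op 8 (right): buf='V' cursor=1
After op 9 (left): buf='V' cursor=0
After op 10 (left): buf='V' cursor=0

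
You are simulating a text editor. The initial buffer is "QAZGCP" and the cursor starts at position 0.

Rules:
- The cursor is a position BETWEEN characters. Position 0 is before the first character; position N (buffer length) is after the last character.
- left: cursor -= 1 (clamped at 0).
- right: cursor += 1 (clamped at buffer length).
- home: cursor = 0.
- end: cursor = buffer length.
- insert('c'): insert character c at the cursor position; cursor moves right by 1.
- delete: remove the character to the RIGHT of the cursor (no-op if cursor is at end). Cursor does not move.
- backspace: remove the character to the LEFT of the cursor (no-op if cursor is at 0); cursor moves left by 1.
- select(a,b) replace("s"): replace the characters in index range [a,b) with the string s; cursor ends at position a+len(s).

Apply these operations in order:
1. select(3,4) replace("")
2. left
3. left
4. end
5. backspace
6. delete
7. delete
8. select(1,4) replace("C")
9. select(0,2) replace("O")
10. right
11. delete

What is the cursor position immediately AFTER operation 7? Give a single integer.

Answer: 4

Derivation:
After op 1 (select(3,4) replace("")): buf='QAZCP' cursor=3
After op 2 (left): buf='QAZCP' cursor=2
After op 3 (left): buf='QAZCP' cursor=1
After op 4 (end): buf='QAZCP' cursor=5
After op 5 (backspace): buf='QAZC' cursor=4
After op 6 (delete): buf='QAZC' cursor=4
After op 7 (delete): buf='QAZC' cursor=4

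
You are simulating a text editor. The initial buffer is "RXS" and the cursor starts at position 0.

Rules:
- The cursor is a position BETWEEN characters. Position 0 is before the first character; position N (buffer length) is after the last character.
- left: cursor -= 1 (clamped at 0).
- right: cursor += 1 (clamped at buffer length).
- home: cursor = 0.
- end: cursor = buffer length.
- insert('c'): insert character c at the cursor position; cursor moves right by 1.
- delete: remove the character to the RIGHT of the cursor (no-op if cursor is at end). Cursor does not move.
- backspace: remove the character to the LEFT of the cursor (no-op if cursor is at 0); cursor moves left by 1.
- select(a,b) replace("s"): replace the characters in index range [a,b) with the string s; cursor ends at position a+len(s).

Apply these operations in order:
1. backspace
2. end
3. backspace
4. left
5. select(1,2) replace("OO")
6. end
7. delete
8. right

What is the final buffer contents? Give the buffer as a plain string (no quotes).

Answer: ROO

Derivation:
After op 1 (backspace): buf='RXS' cursor=0
After op 2 (end): buf='RXS' cursor=3
After op 3 (backspace): buf='RX' cursor=2
After op 4 (left): buf='RX' cursor=1
After op 5 (select(1,2) replace("OO")): buf='ROO' cursor=3
After op 6 (end): buf='ROO' cursor=3
After op 7 (delete): buf='ROO' cursor=3
After op 8 (right): buf='ROO' cursor=3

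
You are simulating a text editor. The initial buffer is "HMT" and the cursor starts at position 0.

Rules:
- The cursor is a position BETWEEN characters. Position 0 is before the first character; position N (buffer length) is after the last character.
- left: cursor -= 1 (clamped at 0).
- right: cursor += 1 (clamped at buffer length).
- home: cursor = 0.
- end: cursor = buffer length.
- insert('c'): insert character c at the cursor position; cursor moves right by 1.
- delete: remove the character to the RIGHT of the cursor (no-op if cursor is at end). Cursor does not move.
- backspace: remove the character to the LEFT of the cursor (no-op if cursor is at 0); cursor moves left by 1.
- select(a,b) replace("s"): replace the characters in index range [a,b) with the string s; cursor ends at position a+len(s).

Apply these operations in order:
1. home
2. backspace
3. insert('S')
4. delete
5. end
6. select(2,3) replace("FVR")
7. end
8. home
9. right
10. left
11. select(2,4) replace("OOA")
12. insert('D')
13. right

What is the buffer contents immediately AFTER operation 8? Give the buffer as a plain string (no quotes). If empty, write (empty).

After op 1 (home): buf='HMT' cursor=0
After op 2 (backspace): buf='HMT' cursor=0
After op 3 (insert('S')): buf='SHMT' cursor=1
After op 4 (delete): buf='SMT' cursor=1
After op 5 (end): buf='SMT' cursor=3
After op 6 (select(2,3) replace("FVR")): buf='SMFVR' cursor=5
After op 7 (end): buf='SMFVR' cursor=5
After op 8 (home): buf='SMFVR' cursor=0

Answer: SMFVR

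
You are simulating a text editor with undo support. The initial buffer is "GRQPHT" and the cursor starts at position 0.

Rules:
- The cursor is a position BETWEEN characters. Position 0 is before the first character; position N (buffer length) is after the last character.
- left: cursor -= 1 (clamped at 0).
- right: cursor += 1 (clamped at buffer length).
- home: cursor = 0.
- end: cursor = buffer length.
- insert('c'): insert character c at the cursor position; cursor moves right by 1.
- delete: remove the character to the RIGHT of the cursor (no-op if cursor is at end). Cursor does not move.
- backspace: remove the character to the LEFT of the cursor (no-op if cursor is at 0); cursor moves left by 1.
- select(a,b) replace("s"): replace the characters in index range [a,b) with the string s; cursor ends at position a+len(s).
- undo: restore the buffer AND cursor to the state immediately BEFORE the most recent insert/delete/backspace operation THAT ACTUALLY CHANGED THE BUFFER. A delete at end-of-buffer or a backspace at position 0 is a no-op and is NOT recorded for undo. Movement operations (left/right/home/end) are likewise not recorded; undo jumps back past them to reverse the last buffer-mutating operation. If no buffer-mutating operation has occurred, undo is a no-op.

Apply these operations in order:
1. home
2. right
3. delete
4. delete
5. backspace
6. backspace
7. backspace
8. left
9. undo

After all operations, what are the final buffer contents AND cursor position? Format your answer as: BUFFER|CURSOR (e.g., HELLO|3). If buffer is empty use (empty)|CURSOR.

Answer: GPHT|1

Derivation:
After op 1 (home): buf='GRQPHT' cursor=0
After op 2 (right): buf='GRQPHT' cursor=1
After op 3 (delete): buf='GQPHT' cursor=1
After op 4 (delete): buf='GPHT' cursor=1
After op 5 (backspace): buf='PHT' cursor=0
After op 6 (backspace): buf='PHT' cursor=0
After op 7 (backspace): buf='PHT' cursor=0
After op 8 (left): buf='PHT' cursor=0
After op 9 (undo): buf='GPHT' cursor=1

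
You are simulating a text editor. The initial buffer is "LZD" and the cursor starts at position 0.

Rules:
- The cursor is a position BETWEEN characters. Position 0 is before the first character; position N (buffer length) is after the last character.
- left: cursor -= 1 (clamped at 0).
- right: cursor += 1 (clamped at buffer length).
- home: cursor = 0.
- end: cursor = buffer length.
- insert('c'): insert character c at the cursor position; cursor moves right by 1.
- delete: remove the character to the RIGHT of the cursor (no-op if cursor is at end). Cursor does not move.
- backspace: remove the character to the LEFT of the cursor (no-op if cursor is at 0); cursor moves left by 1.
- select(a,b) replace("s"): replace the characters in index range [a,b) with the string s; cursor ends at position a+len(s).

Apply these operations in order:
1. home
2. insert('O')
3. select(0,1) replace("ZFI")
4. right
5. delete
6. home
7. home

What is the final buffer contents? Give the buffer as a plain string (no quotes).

Answer: ZFILD

Derivation:
After op 1 (home): buf='LZD' cursor=0
After op 2 (insert('O')): buf='OLZD' cursor=1
After op 3 (select(0,1) replace("ZFI")): buf='ZFILZD' cursor=3
After op 4 (right): buf='ZFILZD' cursor=4
After op 5 (delete): buf='ZFILD' cursor=4
After op 6 (home): buf='ZFILD' cursor=0
After op 7 (home): buf='ZFILD' cursor=0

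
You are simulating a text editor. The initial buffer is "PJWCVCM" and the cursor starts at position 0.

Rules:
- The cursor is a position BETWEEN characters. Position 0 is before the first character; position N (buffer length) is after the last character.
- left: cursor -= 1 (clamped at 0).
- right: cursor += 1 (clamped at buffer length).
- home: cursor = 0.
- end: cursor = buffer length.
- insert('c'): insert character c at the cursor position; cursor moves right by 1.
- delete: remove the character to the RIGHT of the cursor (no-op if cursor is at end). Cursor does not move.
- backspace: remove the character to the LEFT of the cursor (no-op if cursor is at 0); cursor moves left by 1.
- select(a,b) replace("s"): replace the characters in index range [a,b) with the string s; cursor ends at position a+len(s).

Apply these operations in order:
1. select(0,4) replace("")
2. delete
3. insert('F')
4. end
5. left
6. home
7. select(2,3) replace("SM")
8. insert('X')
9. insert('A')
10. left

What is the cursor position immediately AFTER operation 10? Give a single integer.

Answer: 5

Derivation:
After op 1 (select(0,4) replace("")): buf='VCM' cursor=0
After op 2 (delete): buf='CM' cursor=0
After op 3 (insert('F')): buf='FCM' cursor=1
After op 4 (end): buf='FCM' cursor=3
After op 5 (left): buf='FCM' cursor=2
After op 6 (home): buf='FCM' cursor=0
After op 7 (select(2,3) replace("SM")): buf='FCSM' cursor=4
After op 8 (insert('X')): buf='FCSMX' cursor=5
After op 9 (insert('A')): buf='FCSMXA' cursor=6
After op 10 (left): buf='FCSMXA' cursor=5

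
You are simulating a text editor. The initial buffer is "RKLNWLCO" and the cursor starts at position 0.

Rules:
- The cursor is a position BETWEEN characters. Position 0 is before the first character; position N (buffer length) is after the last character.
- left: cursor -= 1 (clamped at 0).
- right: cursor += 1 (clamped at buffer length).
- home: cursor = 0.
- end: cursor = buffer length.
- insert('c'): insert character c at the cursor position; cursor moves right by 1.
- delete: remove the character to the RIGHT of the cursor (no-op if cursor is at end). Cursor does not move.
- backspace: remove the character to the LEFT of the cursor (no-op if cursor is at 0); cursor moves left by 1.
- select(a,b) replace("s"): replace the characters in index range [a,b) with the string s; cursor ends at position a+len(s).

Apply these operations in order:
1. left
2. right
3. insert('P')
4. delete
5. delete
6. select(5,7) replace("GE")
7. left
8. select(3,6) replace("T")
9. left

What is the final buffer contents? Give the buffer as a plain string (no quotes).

Answer: RPNTE

Derivation:
After op 1 (left): buf='RKLNWLCO' cursor=0
After op 2 (right): buf='RKLNWLCO' cursor=1
After op 3 (insert('P')): buf='RPKLNWLCO' cursor=2
After op 4 (delete): buf='RPLNWLCO' cursor=2
After op 5 (delete): buf='RPNWLCO' cursor=2
After op 6 (select(5,7) replace("GE")): buf='RPNWLGE' cursor=7
After op 7 (left): buf='RPNWLGE' cursor=6
After op 8 (select(3,6) replace("T")): buf='RPNTE' cursor=4
After op 9 (left): buf='RPNTE' cursor=3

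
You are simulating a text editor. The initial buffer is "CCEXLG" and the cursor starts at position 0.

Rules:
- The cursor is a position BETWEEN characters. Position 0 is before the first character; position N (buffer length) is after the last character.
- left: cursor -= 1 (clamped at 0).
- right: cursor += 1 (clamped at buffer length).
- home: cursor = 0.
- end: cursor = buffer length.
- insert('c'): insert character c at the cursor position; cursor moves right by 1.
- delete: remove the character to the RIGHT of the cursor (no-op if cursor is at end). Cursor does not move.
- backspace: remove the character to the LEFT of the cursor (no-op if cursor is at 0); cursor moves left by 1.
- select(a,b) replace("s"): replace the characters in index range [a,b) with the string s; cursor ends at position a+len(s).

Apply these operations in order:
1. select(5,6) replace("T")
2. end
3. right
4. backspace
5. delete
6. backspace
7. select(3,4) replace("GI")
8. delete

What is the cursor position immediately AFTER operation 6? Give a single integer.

After op 1 (select(5,6) replace("T")): buf='CCEXLT' cursor=6
After op 2 (end): buf='CCEXLT' cursor=6
After op 3 (right): buf='CCEXLT' cursor=6
After op 4 (backspace): buf='CCEXL' cursor=5
After op 5 (delete): buf='CCEXL' cursor=5
After op 6 (backspace): buf='CCEX' cursor=4

Answer: 4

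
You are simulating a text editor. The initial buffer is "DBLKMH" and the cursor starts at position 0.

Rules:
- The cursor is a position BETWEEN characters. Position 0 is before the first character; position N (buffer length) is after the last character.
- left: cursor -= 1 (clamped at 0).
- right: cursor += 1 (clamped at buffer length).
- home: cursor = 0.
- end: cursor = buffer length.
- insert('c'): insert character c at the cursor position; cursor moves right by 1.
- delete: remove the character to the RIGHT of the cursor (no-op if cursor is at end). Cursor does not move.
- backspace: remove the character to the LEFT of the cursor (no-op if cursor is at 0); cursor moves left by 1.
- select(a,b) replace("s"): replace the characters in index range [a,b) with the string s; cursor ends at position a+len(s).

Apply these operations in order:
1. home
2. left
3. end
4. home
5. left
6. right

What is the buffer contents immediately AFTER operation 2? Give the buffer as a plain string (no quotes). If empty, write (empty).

Answer: DBLKMH

Derivation:
After op 1 (home): buf='DBLKMH' cursor=0
After op 2 (left): buf='DBLKMH' cursor=0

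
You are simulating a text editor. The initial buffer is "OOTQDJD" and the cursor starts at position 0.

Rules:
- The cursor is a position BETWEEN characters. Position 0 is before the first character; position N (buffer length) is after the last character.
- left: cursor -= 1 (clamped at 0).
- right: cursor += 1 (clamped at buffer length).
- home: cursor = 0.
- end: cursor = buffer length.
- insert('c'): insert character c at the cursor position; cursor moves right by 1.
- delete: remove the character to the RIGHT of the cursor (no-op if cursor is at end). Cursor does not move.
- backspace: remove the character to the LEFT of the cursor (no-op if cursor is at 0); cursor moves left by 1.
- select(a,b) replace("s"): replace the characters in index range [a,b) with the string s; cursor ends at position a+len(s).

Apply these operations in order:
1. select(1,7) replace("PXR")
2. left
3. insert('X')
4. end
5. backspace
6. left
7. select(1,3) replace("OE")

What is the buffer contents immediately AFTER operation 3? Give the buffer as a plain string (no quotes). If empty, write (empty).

After op 1 (select(1,7) replace("PXR")): buf='OPXR' cursor=4
After op 2 (left): buf='OPXR' cursor=3
After op 3 (insert('X')): buf='OPXXR' cursor=4

Answer: OPXXR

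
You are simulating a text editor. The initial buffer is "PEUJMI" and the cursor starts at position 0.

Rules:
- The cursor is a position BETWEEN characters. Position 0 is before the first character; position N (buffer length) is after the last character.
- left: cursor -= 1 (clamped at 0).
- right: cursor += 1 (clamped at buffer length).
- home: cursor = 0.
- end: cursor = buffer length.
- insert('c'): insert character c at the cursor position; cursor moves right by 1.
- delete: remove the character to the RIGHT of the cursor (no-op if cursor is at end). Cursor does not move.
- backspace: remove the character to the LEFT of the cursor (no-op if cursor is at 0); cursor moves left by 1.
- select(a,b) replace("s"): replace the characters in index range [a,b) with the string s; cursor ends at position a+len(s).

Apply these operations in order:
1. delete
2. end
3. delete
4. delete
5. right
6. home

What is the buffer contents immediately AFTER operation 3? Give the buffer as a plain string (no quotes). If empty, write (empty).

Answer: EUJMI

Derivation:
After op 1 (delete): buf='EUJMI' cursor=0
After op 2 (end): buf='EUJMI' cursor=5
After op 3 (delete): buf='EUJMI' cursor=5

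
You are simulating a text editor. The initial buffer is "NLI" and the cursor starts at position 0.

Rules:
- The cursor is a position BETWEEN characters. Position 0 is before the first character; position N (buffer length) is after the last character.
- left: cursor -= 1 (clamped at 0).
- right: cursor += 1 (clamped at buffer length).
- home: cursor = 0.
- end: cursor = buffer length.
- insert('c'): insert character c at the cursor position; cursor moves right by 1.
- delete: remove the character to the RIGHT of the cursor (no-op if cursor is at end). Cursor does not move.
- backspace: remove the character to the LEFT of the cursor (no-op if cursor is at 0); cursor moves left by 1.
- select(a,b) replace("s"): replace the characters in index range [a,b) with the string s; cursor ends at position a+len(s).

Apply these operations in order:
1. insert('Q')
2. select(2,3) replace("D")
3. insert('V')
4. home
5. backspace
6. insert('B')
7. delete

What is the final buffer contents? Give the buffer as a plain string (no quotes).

After op 1 (insert('Q')): buf='QNLI' cursor=1
After op 2 (select(2,3) replace("D")): buf='QNDI' cursor=3
After op 3 (insert('V')): buf='QNDVI' cursor=4
After op 4 (home): buf='QNDVI' cursor=0
After op 5 (backspace): buf='QNDVI' cursor=0
After op 6 (insert('B')): buf='BQNDVI' cursor=1
After op 7 (delete): buf='BNDVI' cursor=1

Answer: BNDVI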